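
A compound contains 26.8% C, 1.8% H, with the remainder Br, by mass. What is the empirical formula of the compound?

Assume 100 g: 26.8 g C, 1.8 g H, 71.4 g Br.
Moles — C: 26.8 / 12.01 = 2.231 mol; H: 1.8 / 1.008 = 1.786 mol; Br: 71.4 / 79.90 = 0.8936 mol
Divide by the smallest (0.8936 mol Br): C 2.497, H 1.998, Br 1.000
Scaling by 2: C 4.99, H 4.00, Br 2.00 → C5H4Br2

C5H4Br2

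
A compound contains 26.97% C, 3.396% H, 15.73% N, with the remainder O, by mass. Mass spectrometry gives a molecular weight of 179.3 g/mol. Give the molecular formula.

Assume 100 g: 26.97 g C, 3.396 g H, 15.73 g N, 53.904 g O.
C: 26.97 g ÷ 12.01 g/mol = 2.246 mol
H: 3.396 g ÷ 1.008 g/mol = 3.369 mol
N: 15.73 g ÷ 14.01 g/mol = 1.123 mol
O: 53.904 g ÷ 16.00 g/mol = 3.369 mol
Ratios (÷ 1.123): C 2.000, H 3.001, N 1.000, O 3.001
Ratio ≈ 2:3:1:3, so the empirical formula is C2H3NO3
Empirical-formula mass = 89.05 g/mol
n = 179.3 / 89.05 = 2.01 ≈ 2
Molecular formula = (C2H3NO3)×2 = C4H6N2O6

C4H6N2O6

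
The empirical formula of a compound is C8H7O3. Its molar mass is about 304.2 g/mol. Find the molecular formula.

C16H14O6

Empirical-formula mass = 151.14 g/mol
n = 304.2 / 151.14 = 2.01 ≈ 2
Molecular formula = (C8H7O3)2 = C16H14O6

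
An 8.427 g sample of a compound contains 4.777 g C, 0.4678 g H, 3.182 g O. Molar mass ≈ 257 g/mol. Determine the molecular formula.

C12H14O6

Moles — C: 4.777 / 12.01 = 0.3978 mol; H: 0.4678 / 1.008 = 0.4641 mol; O: 3.182 / 16.00 = 0.1989 mol
Ratios (÷ 0.1989): C 2.000, H 2.334, O 1.000
Multiply by 3: C 6.00, H 7.00, O 3.00 → C6H7O3
Empirical-formula mass = 127.12 g/mol
n = 257 / 127.12 = 2.02 ≈ 2
Molecular formula = (C6H7O3)×2 = C12H14O6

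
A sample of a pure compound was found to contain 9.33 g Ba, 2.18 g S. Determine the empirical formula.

n(Ba) = 9.33/137.33 = 0.06794, n(S) = 2.18/32.07 = 0.06798
Ratios (÷ 0.06794): Ba 1.000, S 1.001
→ BaS

BaS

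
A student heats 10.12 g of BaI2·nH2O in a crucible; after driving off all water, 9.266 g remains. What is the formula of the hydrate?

Mass of water lost = 10.12 − 9.266 = 0.854 g → 0.854 / 18.02 = 0.04739 mol H2O
Molar mass of BaI2 = 391.13 g/mol → mol BaI2 = 9.266 / 391.13 = 0.02369
n = 0.04739 / 0.02369 = 2.00 ≈ 2 → BaI2·2H2O

BaI2·2H2O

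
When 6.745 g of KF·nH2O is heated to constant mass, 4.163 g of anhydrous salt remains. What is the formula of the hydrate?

Mass of water lost = 6.745 − 4.163 = 2.582 g → 2.582 / 18.02 = 0.1433 mol H2O
Molar mass of KF = 58.10 g/mol → mol KF = 4.163 / 58.10 = 0.07165
n = 0.1433 / 0.07165 = 2.00 ≈ 2 → KF·2H2O

KF·2H2O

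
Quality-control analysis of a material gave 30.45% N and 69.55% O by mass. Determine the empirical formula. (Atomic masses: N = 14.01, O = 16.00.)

NO2

Assume 100 g: 30.45 g N, 69.55 g O.
n(N) = 30.45/14.01 = 2.173, n(O) = 69.55/16.00 = 4.347
Divide by the smallest (2.173 mol N): N 1.000, O 2.000
→ NO2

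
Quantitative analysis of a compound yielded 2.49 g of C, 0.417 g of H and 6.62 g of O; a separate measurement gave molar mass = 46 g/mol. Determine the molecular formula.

CH2O2

Moles — C: 2.49 / 12.01 = 0.2073 mol; H: 0.417 / 1.008 = 0.4137 mol; O: 6.62 / 16.00 = 0.4138 mol
Ratios (÷ 0.2073): C 1.000, H 1.995, O 1.996
→ CH2O2
Empirical-formula mass = 46.03 g/mol
n = 46 / 46.03 = 1.00 ≈ 1
Molecular formula = empirical formula = CH2O2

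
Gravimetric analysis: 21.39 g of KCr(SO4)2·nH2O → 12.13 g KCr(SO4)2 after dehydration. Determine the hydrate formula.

Mass of water lost = 21.39 − 12.13 = 9.26 g → 9.26 / 18.02 = 0.5139 mol H2O
Molar mass of KCr(SO4)2 = 283.24 g/mol → mol KCr(SO4)2 = 12.13 / 283.24 = 0.04283
n = 0.5139 / 0.04283 = 12.00 ≈ 12 → KCr(SO4)2·12H2O

KCr(SO4)2·12H2O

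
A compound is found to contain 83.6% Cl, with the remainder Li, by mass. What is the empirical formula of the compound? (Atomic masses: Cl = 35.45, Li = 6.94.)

ClLi

Assume 100 g: 83.6 g Cl, 16.4 g Li.
Cl: 83.6 g ÷ 35.45 g/mol = 2.358 mol
Li: 16.4 g ÷ 6.94 g/mol = 2.363 mol
Divide by the smallest (2.358 mol Cl): Cl 1.000, Li 1.002
→ ClLi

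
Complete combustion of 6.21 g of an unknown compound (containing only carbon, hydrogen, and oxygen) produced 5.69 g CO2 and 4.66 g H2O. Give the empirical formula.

mol C = 5.69 / 44.01 = 0.1293; mass C = 0.1293 × 12.01 = 1.553 g
mol H = 2 × (4.66 / 18.02) = 0.5172; mass H = 0.5172 × 1.008 = 0.5213 g
mass O = 6.21 − (2.074) = 4.136 g → mol O = 0.2585
Smallest is C at 0.1293 mol; normalising gives C 1.000, H 4.000, O 1.999
≈ 1:4:2 → CH4O2

CH4O2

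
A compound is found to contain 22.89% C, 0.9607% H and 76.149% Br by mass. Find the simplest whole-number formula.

C2HBr

Assume 100 g: 22.89 g C, 0.9607 g H, 76.149 g Br.
n(C) = 22.89/12.01 = 1.906, n(H) = 0.9607/1.008 = 0.9531, n(Br) = 76.149/79.90 = 0.9531
Divide by the smallest (0.9531 mol Br): C 2.000, H 1.000, Br 1.000
→ C2HBr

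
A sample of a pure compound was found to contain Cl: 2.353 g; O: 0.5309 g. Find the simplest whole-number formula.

Cl: 2.353 g ÷ 35.45 g/mol = 0.06638 mol
O: 0.5309 g ÷ 16.00 g/mol = 0.03318 mol
Divide by the smallest (0.03318 mol O): Cl 2.000, O 1.000
Ratio ≈ 2:1, so the empirical formula is Cl2O

Cl2O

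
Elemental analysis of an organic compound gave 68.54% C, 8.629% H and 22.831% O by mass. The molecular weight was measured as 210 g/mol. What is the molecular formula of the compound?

Assume 100 g: 68.54 g C, 8.629 g H, 22.831 g O.
n(C) = 68.54/12.01 = 5.707, n(H) = 8.629/1.008 = 8.561, n(O) = 22.831/16.00 = 1.427
Ratios (÷ 1.427): C 3.999, H 5.999, O 1.000
→ C4H6O
Empirical-formula mass = 70.09 g/mol
n = 210 / 70.09 = 3.00 ≈ 3
Molecular formula = (C4H6O)×3 = C12H18O3

C12H18O3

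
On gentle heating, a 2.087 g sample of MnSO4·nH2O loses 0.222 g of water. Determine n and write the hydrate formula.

Mass of anhydrous MnSO4 = 2.087 − 0.222 = 1.865 g
mol H2O = 0.222 / 18.02 = 0.01232
Molar mass of MnSO4 = 151.01 g/mol → mol MnSO4 = 1.865 / 151.01 = 0.01235
n = 0.01232 / 0.01235 = 1.00 ≈ 1 → MnSO4·H2O

MnSO4·H2O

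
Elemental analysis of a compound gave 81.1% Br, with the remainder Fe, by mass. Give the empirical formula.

Br3Fe

Assume 100 g: 81.1 g Br, 18.9 g Fe.
Moles — Br: 81.1 / 79.90 = 1.015 mol; Fe: 18.9 / 55.85 = 0.3384 mol
Ratios (÷ 0.3384): Br 2.999, Fe 1.000
→ Br3Fe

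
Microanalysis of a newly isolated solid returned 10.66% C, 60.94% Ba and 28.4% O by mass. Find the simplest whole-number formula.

C2BaO4

Assume 100 g: 10.66 g C, 60.94 g Ba, 28.4 g O.
C: 10.66 g ÷ 12.01 g/mol = 0.8876 mol
Ba: 60.94 g ÷ 137.33 g/mol = 0.4437 mol
O: 28.4 g ÷ 16.00 g/mol = 1.775 mol
Smallest is Ba at 0.4437 mol; normalising gives C 2.000, Ba 1.000, O 4.000
Ratio ≈ 2:1:4, so the empirical formula is C2BaO4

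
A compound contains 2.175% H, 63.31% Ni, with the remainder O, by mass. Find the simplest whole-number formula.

Assume 100 g: 2.175 g H, 63.31 g Ni, 34.515 g O.
n(H) = 2.175/1.008 = 2.158, n(Ni) = 63.31/58.69 = 1.079, n(O) = 34.515/16.00 = 2.157
Smallest is Ni at 1.079 mol; normalising gives H 2.000, Ni 1.000, O 2.000
Ratio ≈ 2:1:2, so the empirical formula is H2NiO2

H2NiO2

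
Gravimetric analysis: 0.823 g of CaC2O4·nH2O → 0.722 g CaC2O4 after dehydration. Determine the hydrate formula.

Mass of water lost = 0.823 − 0.722 = 0.101 g → 0.101 / 18.02 = 0.005605 mol H2O
Molar mass of CaC2O4 = 128.10 g/mol → mol CaC2O4 = 0.722 / 128.10 = 0.005636
n = 0.005605 / 0.005636 = 0.99 ≈ 1 → CaC2O4·H2O

CaC2O4·H2O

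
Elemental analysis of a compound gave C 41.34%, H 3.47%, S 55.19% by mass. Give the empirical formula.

C2H2S

Assume 100 g: 41.34 g C, 3.47 g H, 55.19 g S.
C: 41.34 g ÷ 12.01 g/mol = 3.442 mol
H: 3.47 g ÷ 1.008 g/mol = 3.442 mol
S: 55.19 g ÷ 32.07 g/mol = 1.721 mol
Ratios (÷ 1.721): C 2.000, H 2.000, S 1.000
→ C2H2S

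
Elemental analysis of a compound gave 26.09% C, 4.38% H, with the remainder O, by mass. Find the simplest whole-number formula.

Assume 100 g: 26.09 g C, 4.38 g H, 69.53 g O.
C: 26.09 g ÷ 12.01 g/mol = 2.172 mol
H: 4.38 g ÷ 1.008 g/mol = 4.345 mol
O: 69.53 g ÷ 16.00 g/mol = 4.346 mol
Smallest is C at 2.172 mol; normalising gives C 1.000, H 2.000, O 2.000
→ CH2O2

CH2O2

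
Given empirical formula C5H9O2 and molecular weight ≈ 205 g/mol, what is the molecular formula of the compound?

C10H18O4

Empirical-formula mass = 101.12 g/mol
n = 205 / 101.12 = 2.03 ≈ 2
Molecular formula = (C5H9O2)2 = C10H18O4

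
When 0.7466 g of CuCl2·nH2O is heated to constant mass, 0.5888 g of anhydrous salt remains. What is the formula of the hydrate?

CuCl2·2H2O

Mass of water lost = 0.7466 − 0.5888 = 0.1578 g → 0.1578 / 18.02 = 0.008757 mol H2O
Molar mass of CuCl2 = 134.45 g/mol → mol CuCl2 = 0.5888 / 134.45 = 0.004379
n = 0.008757 / 0.004379 = 2.00 ≈ 2 → CuCl2·2H2O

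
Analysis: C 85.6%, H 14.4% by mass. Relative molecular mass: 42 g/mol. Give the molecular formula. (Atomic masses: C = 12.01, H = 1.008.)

C3H6

Assume 100 g: 85.6 g C, 14.4 g H.
Moles — C: 85.6 / 12.01 = 7.127 mol; H: 14.4 / 1.008 = 14.29 mol
Smallest is C at 7.127 mol; normalising gives C 1.000, H 2.004
→ CH2
Empirical-formula mass = 14.03 g/mol
n = 42 / 14.03 = 2.99 ≈ 3
Molecular formula = (CH2)×3 = C3H6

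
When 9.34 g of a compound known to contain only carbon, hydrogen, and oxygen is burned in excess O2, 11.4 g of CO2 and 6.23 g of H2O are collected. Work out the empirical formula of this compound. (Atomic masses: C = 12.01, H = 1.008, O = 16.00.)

mol C = 11.4 / 44.01 = 0.2590; mass C = 0.2590 × 12.01 = 3.111 g
mol H = 2 × (6.23 / 18.02) = 0.6915; mass H = 0.6915 × 1.008 = 0.6970 g
mass O = 9.34 − (3.808) = 5.532 g → mol O = 0.3458
Smallest is C at 0.259 mol; normalising gives C 1.000, H 2.669, O 1.335
Scaling by 3: C 3.00, H 8.01, O 4.00 → C3H8O4

C3H8O4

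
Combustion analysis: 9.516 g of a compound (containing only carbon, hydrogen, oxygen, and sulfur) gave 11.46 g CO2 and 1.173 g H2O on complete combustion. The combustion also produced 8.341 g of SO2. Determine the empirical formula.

mol C = 11.46 / 44.01 = 0.2604; mass C = 0.2604 × 12.01 = 3.127 g
mol H = 2 × (1.173 / 18.02) = 0.1302; mass H = 0.1302 × 1.008 = 0.1312 g
mol S = 8.341 / 64.07 = 0.1302; mass S = 4.175 g
mass O = 9.516 − (7.434) = 2.082 g → mol O = 0.1301
Smallest is O at 0.1301 mol; normalising gives C 2.001, H 1.000, O 1.000, S 1.000
≈ 2:1:1:1 → C2HOS

C2HOS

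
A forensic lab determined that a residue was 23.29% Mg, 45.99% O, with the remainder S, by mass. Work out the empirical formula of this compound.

MgO3S

Assume 100 g: 23.29 g Mg, 45.99 g O, 30.72 g S.
Moles — Mg: 23.29 / 24.31 = 0.958 mol; O: 45.99 / 16.00 = 2.874 mol; S: 30.72 / 32.07 = 0.9579 mol
Ratios (÷ 0.9579): Mg 1.000, O 3.001, S 1.000
→ MgO3S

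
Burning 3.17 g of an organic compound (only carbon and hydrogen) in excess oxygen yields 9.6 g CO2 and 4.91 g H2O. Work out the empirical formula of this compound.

C2H5

mol C = 9.6 / 44.01 = 0.2181; mass C = 0.2181 × 12.01 = 2.620 g
mol H = 2 × (4.91 / 18.02) = 0.5450; mass H = 0.5450 × 1.008 = 0.5493 g
Smallest is C at 0.2181 mol; normalising gives C 1.000, H 2.498
Scaling by 2: C 2.00, H 5.00 → C2H5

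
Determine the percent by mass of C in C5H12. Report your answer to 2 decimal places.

83.23%

Molar mass = 5(12.01) + 12(1.008) = 72.146 g/mol
Mass of C per mole = 5 × 12.01 = 60.050 g
% C = 60.050 / 72.146 × 100 = 83.23%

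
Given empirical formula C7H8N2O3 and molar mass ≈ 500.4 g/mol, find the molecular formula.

Empirical-formula mass = 168.15 g/mol
n = 500.4 / 168.15 = 2.98 ≈ 3
Molecular formula = (C7H8N2O3)3 = C21H24N6O9

C21H24N6O9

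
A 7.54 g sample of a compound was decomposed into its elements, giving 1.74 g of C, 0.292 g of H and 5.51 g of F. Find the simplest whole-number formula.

n(C) = 1.74/12.01 = 0.1449, n(H) = 0.292/1.008 = 0.2897, n(F) = 5.51/19.00 = 0.29
Divide by the smallest (0.1449 mol C): C 1.000, H 1.999, F 2.002
→ CH2F2

CH2F2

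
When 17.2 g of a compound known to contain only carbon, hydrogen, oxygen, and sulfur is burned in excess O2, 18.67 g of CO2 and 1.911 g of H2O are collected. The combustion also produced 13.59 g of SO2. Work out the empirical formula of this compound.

mol C = 18.67 / 44.01 = 0.4242; mass C = 0.4242 × 12.01 = 5.095 g
mol H = 2 × (1.911 / 18.02) = 0.2121; mass H = 0.2121 × 1.008 = 0.2138 g
mol S = 13.59 / 64.07 = 0.2121; mass S = 6.802 g
mass O = 17.2 − (12.11) = 5.089 g → mol O = 0.3181
Smallest is H at 0.2121 mol; normalising gives C 2.000, H 1.000, O 1.500, S 1.000
Scaling by 2: C 4.00, H 2.00, O 3.00, S 2.00 → C4H2O3S2

C4H2O3S2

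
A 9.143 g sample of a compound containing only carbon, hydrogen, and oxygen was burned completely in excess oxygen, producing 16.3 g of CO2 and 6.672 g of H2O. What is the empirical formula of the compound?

C3H6O2

mol C = 16.3 / 44.01 = 0.3704; mass C = 0.3704 × 12.01 = 4.448 g
mol H = 2 × (6.672 / 18.02) = 0.7405; mass H = 0.7405 × 1.008 = 0.7464 g
mass O = 9.143 − (5.195) = 3.948 g → mol O = 0.2468
Ratios (÷ 0.2468): C 1.501, H 3.001, O 1.000
Scaling by 2: C 3.00, H 6.00, O 2.00 → C3H6O2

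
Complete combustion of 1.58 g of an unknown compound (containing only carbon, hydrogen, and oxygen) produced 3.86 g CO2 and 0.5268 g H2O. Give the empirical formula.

C3H2O

mol C = 3.86 / 44.01 = 0.08771; mass C = 0.08771 × 12.01 = 1.053 g
mol H = 2 × (0.5268 / 18.02) = 0.05847; mass H = 0.05847 × 1.008 = 0.05894 g
mass O = 1.58 − (1.112) = 0.4677 g → mol O = 0.02923
Smallest is O at 0.02923 mol; normalising gives C 3.000, H 2.000, O 1.000
Ratio ≈ 3:2:1, so the empirical formula is C3H2O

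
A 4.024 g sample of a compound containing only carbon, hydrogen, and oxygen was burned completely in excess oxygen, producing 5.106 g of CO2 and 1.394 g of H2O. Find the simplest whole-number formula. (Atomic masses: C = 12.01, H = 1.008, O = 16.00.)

C3H4O4

mol C = 5.106 / 44.01 = 0.1160; mass C = 0.1160 × 12.01 = 1.393 g
mol H = 2 × (1.394 / 18.02) = 0.1547; mass H = 0.1547 × 1.008 = 0.1560 g
mass O = 4.024 − (1.549) = 2.475 g → mol O = 0.1547
Smallest is C at 0.116 mol; normalising gives C 1.000, H 1.334, O 1.333
Scaling by 3: C 3.00, H 4.00, O 4.00 → C3H4O4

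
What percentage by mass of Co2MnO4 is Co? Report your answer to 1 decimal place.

49.8%

Molar mass = 2(58.93) + 1(54.94) + 4(16.00) = 236.800 g/mol
Mass of Co per mole = 2 × 58.93 = 117.860 g
% Co = 117.860 / 236.800 × 100 = 49.8%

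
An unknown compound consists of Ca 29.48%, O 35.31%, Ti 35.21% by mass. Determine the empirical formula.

CaO3Ti

Assume 100 g: 29.48 g Ca, 35.31 g O, 35.21 g Ti.
Ca: 29.48 g ÷ 40.08 g/mol = 0.7355 mol
O: 35.31 g ÷ 16.00 g/mol = 2.207 mol
Ti: 35.21 g ÷ 47.87 g/mol = 0.7355 mol
Divide by the smallest (0.7355 mol Ca): Ca 1.000, O 3.000, Ti 1.000
→ CaO3Ti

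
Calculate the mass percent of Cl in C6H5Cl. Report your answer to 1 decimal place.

31.5%

Molar mass = 6(12.01) + 5(1.008) + 1(35.45) = 112.550 g/mol
Mass of Cl per mole = 1 × 35.45 = 35.450 g
% Cl = 35.450 / 112.550 × 100 = 31.5%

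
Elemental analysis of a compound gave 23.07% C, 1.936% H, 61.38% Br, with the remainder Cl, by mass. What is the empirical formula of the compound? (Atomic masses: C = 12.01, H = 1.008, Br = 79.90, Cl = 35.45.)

C5H5Br2Cl

Assume 100 g: 23.07 g C, 1.936 g H, 61.38 g Br, 13.614 g Cl.
C: 23.07 g ÷ 12.01 g/mol = 1.921 mol
H: 1.936 g ÷ 1.008 g/mol = 1.921 mol
Br: 61.38 g ÷ 79.90 g/mol = 0.7682 mol
Cl: 13.614 g ÷ 35.45 g/mol = 0.384 mol
Smallest is Cl at 0.384 mol; normalising gives C 5.002, H 5.001, Br 2.000, Cl 1.000
≈ 5:5:2:1 → C5H5Br2Cl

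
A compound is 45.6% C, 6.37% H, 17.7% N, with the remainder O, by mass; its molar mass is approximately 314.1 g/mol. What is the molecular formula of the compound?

C12H20N4O6

Assume 100 g: 45.6 g C, 6.37 g H, 17.7 g N, 30.33 g O.
Moles — C: 45.6 / 12.01 = 3.797 mol; H: 6.37 / 1.008 = 6.319 mol; N: 17.7 / 14.01 = 1.263 mol; O: 30.33 / 16.00 = 1.896 mol
Divide by the smallest (1.263 mol N): C 3.005, H 5.002, N 1.000, O 1.500
Multiply by 2: C 6.01, H 10.00, N 2.00, O 3.00 → C6H10N2O3
Empirical-formula mass = 158.16 g/mol
n = 314.1 / 158.16 = 1.99 ≈ 2
Molecular formula = (C6H10N2O3)×2 = C12H20N4O6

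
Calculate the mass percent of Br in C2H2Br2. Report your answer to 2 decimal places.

85.99%

Molar mass = 2(12.01) + 2(1.008) + 2(79.90) = 185.836 g/mol
Mass of Br per mole = 2 × 79.90 = 159.800 g
% Br = 159.800 / 185.836 × 100 = 85.99%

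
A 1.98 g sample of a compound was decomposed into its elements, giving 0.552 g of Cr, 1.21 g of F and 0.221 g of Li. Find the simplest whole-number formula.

CrF6Li3

Moles — Cr: 0.552 / 52.00 = 0.01062 mol; F: 1.21 / 19.00 = 0.06368 mol; Li: 0.221 / 6.94 = 0.03184 mol
Ratios (÷ 0.01062): Cr 1.000, F 5.999, Li 3.000
≈ 1:6:3 → CrF6Li3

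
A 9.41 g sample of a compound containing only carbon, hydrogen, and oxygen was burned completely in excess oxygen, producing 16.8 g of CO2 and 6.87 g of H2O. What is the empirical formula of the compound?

mol C = 16.8 / 44.01 = 0.3817; mass C = 0.3817 × 12.01 = 4.585 g
mol H = 2 × (6.87 / 18.02) = 0.7625; mass H = 0.7625 × 1.008 = 0.7686 g
mass O = 9.41 − (5.353) = 4.057 g → mol O = 0.2536
Divide by the smallest (0.2536 mol O): C 1.506, H 3.007, O 1.000
×2: C 3.01, H 6.01, O 2.00 → C3H6O2

C3H6O2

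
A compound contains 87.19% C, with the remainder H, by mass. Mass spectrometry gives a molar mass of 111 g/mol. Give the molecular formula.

C8H14

Assume 100 g: 87.19 g C, 12.81 g H.
C: 87.19 g ÷ 12.01 g/mol = 7.26 mol
H: 12.81 g ÷ 1.008 g/mol = 12.71 mol
Smallest is C at 7.26 mol; normalising gives C 1.000, H 1.751
Scaling by 4: C 4.00, H 7.00 → C4H7
Empirical-formula mass = 55.10 g/mol
n = 111 / 55.10 = 2.01 ≈ 2
Molecular formula = (C4H7)×2 = C8H14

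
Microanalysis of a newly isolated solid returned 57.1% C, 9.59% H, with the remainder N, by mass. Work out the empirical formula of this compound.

C2H4N

Assume 100 g: 57.1 g C, 9.59 g H, 33.31 g N.
C: 57.1 g ÷ 12.01 g/mol = 4.754 mol
H: 9.59 g ÷ 1.008 g/mol = 9.514 mol
N: 33.31 g ÷ 14.01 g/mol = 2.378 mol
Ratios (÷ 2.378): C 2.000, H 4.001, N 1.000
→ C2H4N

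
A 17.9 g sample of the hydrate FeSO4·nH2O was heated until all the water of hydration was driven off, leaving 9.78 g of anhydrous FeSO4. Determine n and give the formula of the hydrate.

Mass of water lost = 17.9 − 9.78 = 8.12 g → 8.12 / 18.02 = 0.4506 mol H2O
Molar mass of FeSO4 = 151.92 g/mol → mol FeSO4 = 9.78 / 151.92 = 0.06438
n = 0.4506 / 0.06438 = 7.00 ≈ 7 → FeSO4·7H2O

FeSO4·7H2O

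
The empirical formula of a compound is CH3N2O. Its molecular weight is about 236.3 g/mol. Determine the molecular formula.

C4H12N8O4

Empirical-formula mass = 59.05 g/mol
n = 236.3 / 59.05 = 4.00 ≈ 4
Molecular formula = (CH3N2O)4 = C4H12N8O4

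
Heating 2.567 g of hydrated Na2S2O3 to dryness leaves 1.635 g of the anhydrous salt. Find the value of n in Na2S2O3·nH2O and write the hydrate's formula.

Mass of water lost = 2.567 − 1.635 = 0.932 g → 0.932 / 18.02 = 0.05172 mol H2O
Molar mass of Na2S2O3 = 158.12 g/mol → mol Na2S2O3 = 1.635 / 158.12 = 0.01034
n = 0.05172 / 0.01034 = 5.00 ≈ 5 → Na2S2O3·5H2O

Na2S2O3·5H2O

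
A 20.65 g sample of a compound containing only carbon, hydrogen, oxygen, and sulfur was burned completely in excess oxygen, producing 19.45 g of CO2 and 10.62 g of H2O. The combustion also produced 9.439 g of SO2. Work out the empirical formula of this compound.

C3H8O4S

mol C = 19.45 / 44.01 = 0.4419; mass C = 0.4419 × 12.01 = 5.308 g
mol H = 2 × (10.62 / 18.02) = 1.179; mass H = 1.179 × 1.008 = 1.188 g
mol S = 9.439 / 64.07 = 0.1473; mass S = 4.725 g
mass O = 20.65 − (11.22) = 9.429 g → mol O = 0.5893
Smallest is S at 0.1473 mol; normalising gives C 3.000, H 8.001, O 4.000, S 1.000
→ C3H8O4S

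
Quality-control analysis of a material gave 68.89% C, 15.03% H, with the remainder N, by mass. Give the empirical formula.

C5H13N

Assume 100 g: 68.89 g C, 15.03 g H, 16.08 g N.
C: 68.89 g ÷ 12.01 g/mol = 5.736 mol
H: 15.03 g ÷ 1.008 g/mol = 14.91 mol
N: 16.08 g ÷ 14.01 g/mol = 1.148 mol
Ratios (÷ 1.148): C 4.998, H 12.991, N 1.000
≈ 5:13:1 → C5H13N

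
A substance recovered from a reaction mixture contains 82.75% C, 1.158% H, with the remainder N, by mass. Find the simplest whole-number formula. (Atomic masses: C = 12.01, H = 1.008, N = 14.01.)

Assume 100 g: 82.75 g C, 1.158 g H, 16.092 g N.
n(C) = 82.75/12.01 = 6.89, n(H) = 1.158/1.008 = 1.149, n(N) = 16.092/14.01 = 1.149
Smallest is N at 1.149 mol; normalising gives C 5.999, H 1.000, N 1.000
Ratio ≈ 6:1:1, so the empirical formula is C6HN

C6HN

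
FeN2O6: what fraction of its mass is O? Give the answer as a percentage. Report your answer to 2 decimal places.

Molar mass = 1(55.85) + 2(14.01) + 6(16.00) = 179.870 g/mol
Mass of O per mole = 6 × 16.00 = 96.000 g
% O = 96.000 / 179.870 × 100 = 53.37%

53.37%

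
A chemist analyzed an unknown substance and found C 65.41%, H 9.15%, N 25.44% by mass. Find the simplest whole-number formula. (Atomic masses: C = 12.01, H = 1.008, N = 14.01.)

C3H5N

Assume 100 g: 65.41 g C, 9.15 g H, 25.44 g N.
n(C) = 65.41/12.01 = 5.446, n(H) = 9.15/1.008 = 9.077, n(N) = 25.44/14.01 = 1.816
Divide by the smallest (1.816 mol N): C 2.999, H 4.999, N 1.000
→ C3H5N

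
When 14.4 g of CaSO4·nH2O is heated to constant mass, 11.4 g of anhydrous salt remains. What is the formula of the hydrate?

CaSO4·2H2O

Mass of water lost = 14.4 − 11.4 = 3 g → 3 / 18.02 = 0.1665 mol H2O
Molar mass of CaSO4 = 136.15 g/mol → mol CaSO4 = 11.4 / 136.15 = 0.08373
n = 0.1665 / 0.08373 = 1.99 ≈ 2 → CaSO4·2H2O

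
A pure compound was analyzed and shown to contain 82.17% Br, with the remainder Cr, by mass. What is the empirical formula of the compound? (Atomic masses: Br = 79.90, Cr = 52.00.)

Assume 100 g: 82.17 g Br, 17.83 g Cr.
n(Br) = 82.17/79.90 = 1.028, n(Cr) = 17.83/52.00 = 0.3429
Smallest is Cr at 0.3429 mol; normalising gives Br 2.999, Cr 1.000
≈ 3:1 → Br3Cr

Br3Cr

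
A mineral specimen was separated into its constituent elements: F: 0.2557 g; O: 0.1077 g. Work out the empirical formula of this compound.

F: 0.2557 g ÷ 19.00 g/mol = 0.01346 mol
O: 0.1077 g ÷ 16.00 g/mol = 0.006731 mol
Smallest is O at 0.006731 mol; normalising gives F 1.999, O 1.000
Ratio ≈ 2:1, so the empirical formula is F2O

F2O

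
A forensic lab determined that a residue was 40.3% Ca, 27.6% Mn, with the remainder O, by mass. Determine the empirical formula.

Assume 100 g: 40.3 g Ca, 27.6 g Mn, 32.1 g O.
n(Ca) = 40.3/40.08 = 1.005, n(Mn) = 27.6/54.94 = 0.5024, n(O) = 32.1/16.00 = 2.006
Divide by the smallest (0.5024 mol Mn): Ca 2.002, Mn 1.000, O 3.994
Ratio ≈ 2:1:4, so the empirical formula is Ca2MnO4

Ca2MnO4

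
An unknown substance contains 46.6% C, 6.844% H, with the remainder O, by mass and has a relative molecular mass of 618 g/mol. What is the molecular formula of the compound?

C24H42O18

Assume 100 g: 46.6 g C, 6.844 g H, 46.556 g O.
C: 46.6 g ÷ 12.01 g/mol = 3.88 mol
H: 6.844 g ÷ 1.008 g/mol = 6.79 mol
O: 46.556 g ÷ 16.00 g/mol = 2.91 mol
Divide by the smallest (2.91 mol O): C 1.333, H 2.333, O 1.000
Scaling by 3: C 4.00, H 7.00, O 3.00 → C4H7O3
Empirical-formula mass = 103.10 g/mol
n = 618 / 103.10 = 5.99 ≈ 6
Molecular formula = (C4H7O3)×6 = C24H42O18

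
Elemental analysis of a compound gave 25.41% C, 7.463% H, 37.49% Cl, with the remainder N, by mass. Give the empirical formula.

C2H7ClN2

Assume 100 g: 25.41 g C, 7.463 g H, 37.49 g Cl, 29.637 g N.
n(C) = 25.41/12.01 = 2.116, n(H) = 7.463/1.008 = 7.404, n(Cl) = 37.49/35.45 = 1.058, n(N) = 29.637/14.01 = 2.115
Smallest is Cl at 1.058 mol; normalising gives C 2.001, H 7.001, Cl 1.000, N 2.000
→ C2H7ClN2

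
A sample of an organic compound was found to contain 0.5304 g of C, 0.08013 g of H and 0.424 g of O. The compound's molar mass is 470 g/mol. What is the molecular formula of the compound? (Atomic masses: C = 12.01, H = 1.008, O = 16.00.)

C20H36O12

n(C) = 0.5304/12.01 = 0.04416, n(H) = 0.08013/1.008 = 0.07949, n(O) = 0.424/16.00 = 0.0265
Ratios (÷ 0.0265): C 1.667, H 3.000, O 1.000
×3: C 5.00, H 9.00, O 3.00 → C5H9O3
Empirical-formula mass = 117.12 g/mol
n = 470 / 117.12 = 4.01 ≈ 4
Molecular formula = (C5H9O3)×4 = C20H36O12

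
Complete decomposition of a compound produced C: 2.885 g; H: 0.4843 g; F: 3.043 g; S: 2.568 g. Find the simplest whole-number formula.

C3H6F2S

n(C) = 2.885/12.01 = 0.2402, n(H) = 0.4843/1.008 = 0.4805, n(F) = 3.043/19.00 = 0.1602, n(S) = 2.568/32.07 = 0.08007
Ratios (÷ 0.08007): C 3.000, H 6.000, F 2.000, S 1.000
≈ 3:6:2:1 → C3H6F2S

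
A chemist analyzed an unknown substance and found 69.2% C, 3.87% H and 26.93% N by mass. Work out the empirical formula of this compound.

C3H2N

Assume 100 g: 69.2 g C, 3.87 g H, 26.93 g N.
C: 69.2 g ÷ 12.01 g/mol = 5.762 mol
H: 3.87 g ÷ 1.008 g/mol = 3.839 mol
N: 26.93 g ÷ 14.01 g/mol = 1.922 mol
Ratios (÷ 1.922): C 2.998, H 1.997, N 1.000
→ C3H2N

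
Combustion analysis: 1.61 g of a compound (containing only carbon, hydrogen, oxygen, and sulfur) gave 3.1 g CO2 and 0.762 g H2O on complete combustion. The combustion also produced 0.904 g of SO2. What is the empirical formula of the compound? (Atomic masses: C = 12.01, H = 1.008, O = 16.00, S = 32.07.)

C5H6OS

mol C = 3.1 / 44.01 = 0.07044; mass C = 0.07044 × 12.01 = 0.8460 g
mol H = 2 × (0.762 / 18.02) = 0.08457; mass H = 0.08457 × 1.008 = 0.08525 g
mol S = 0.904 / 64.07 = 0.01411; mass S = 0.4525 g
mass O = 1.61 − (1.384) = 0.2263 g → mol O = 0.01414
Divide by the smallest (0.01411 mol S): C 4.992, H 5.994, O 1.002, S 1.000
→ C5H6OS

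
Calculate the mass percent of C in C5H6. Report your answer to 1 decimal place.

Molar mass = 5(12.01) + 6(1.008) = 66.098 g/mol
Mass of C per mole = 5 × 12.01 = 60.050 g
% C = 60.050 / 66.098 × 100 = 90.8%

90.8%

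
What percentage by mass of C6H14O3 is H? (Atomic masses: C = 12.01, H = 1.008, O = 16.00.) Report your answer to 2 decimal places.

Molar mass = 6(12.01) + 14(1.008) + 3(16.00) = 134.172 g/mol
Mass of H per mole = 14 × 1.008 = 14.112 g
% H = 14.112 / 134.172 × 100 = 10.52%

10.52%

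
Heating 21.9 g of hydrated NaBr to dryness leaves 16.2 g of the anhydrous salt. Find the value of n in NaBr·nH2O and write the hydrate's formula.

NaBr·2H2O

Mass of water lost = 21.9 − 16.2 = 5.7 g → 5.7 / 18.02 = 0.3163 mol H2O
Molar mass of NaBr = 102.89 g/mol → mol NaBr = 16.2 / 102.89 = 0.1574
n = 0.3163 / 0.1574 = 2.01 ≈ 2 → NaBr·2H2O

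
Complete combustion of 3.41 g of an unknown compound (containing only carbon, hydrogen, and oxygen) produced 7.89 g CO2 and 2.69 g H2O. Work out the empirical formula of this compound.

mol C = 7.89 / 44.01 = 0.1793; mass C = 0.1793 × 12.01 = 2.153 g
mol H = 2 × (2.69 / 18.02) = 0.2986; mass H = 0.2986 × 1.008 = 0.3009 g
mass O = 3.41 − (2.454) = 0.9559 g → mol O = 0.05975
Smallest is O at 0.05975 mol; normalising gives C 3.001, H 4.997, O 1.000
≈ 3:5:1 → C3H5O

C3H5O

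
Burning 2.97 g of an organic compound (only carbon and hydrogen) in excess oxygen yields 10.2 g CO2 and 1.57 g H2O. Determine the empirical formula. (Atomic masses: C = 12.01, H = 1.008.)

mol C = 10.2 / 44.01 = 0.2318; mass C = 0.2318 × 12.01 = 2.784 g
mol H = 2 × (1.57 / 18.02) = 0.1743; mass H = 0.1743 × 1.008 = 0.1756 g
Ratios (÷ 0.1743): C 1.330, H 1.000
×3: C 3.99, H 3.00 → C4H3

C4H3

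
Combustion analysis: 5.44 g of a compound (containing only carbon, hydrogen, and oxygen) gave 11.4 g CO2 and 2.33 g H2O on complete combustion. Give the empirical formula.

C2H2O

mol C = 11.4 / 44.01 = 0.2590; mass C = 0.2590 × 12.01 = 3.111 g
mol H = 2 × (2.33 / 18.02) = 0.2586; mass H = 0.2586 × 1.008 = 0.2607 g
mass O = 5.44 − (3.372) = 2.068 g → mol O = 0.1293
Ratios (÷ 0.1293): C 2.004, H 2.000, O 1.000
Ratio ≈ 2:2:1, so the empirical formula is C2H2O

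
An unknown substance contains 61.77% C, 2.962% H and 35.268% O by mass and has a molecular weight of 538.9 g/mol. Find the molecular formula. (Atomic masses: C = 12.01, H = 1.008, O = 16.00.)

C28H16O12

Assume 100 g: 61.77 g C, 2.962 g H, 35.268 g O.
C: 61.77 g ÷ 12.01 g/mol = 5.143 mol
H: 2.962 g ÷ 1.008 g/mol = 2.938 mol
O: 35.268 g ÷ 16.00 g/mol = 2.204 mol
Smallest is O at 2.204 mol; normalising gives C 2.333, H 1.333, O 1.000
Multiply by 3: C 7.00, H 4.00, O 3.00 → C7H4O3
Empirical-formula mass = 136.10 g/mol
n = 538.9 / 136.10 = 3.96 ≈ 4
Molecular formula = (C7H4O3)×4 = C28H16O12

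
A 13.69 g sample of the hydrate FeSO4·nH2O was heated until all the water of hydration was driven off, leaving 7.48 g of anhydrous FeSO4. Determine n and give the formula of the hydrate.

Mass of water lost = 13.69 − 7.48 = 6.21 g → 6.21 / 18.02 = 0.3446 mol H2O
Molar mass of FeSO4 = 151.92 g/mol → mol FeSO4 = 7.48 / 151.92 = 0.04924
n = 0.3446 / 0.04924 = 7.00 ≈ 7 → FeSO4·7H2O

FeSO4·7H2O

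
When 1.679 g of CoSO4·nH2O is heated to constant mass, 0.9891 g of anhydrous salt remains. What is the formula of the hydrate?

Mass of water lost = 1.679 − 0.9891 = 0.6899 g → 0.6899 / 18.02 = 0.03829 mol H2O
Molar mass of CoSO4 = 155.00 g/mol → mol CoSO4 = 0.9891 / 155.00 = 0.006381
n = 0.03829 / 0.006381 = 6.00 ≈ 6 → CoSO4·6H2O

CoSO4·6H2O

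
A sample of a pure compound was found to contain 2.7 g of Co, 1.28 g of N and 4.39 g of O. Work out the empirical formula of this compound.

n(Co) = 2.7/58.93 = 0.04582, n(N) = 1.28/14.01 = 0.09136, n(O) = 4.39/16.00 = 0.2744
Smallest is Co at 0.04582 mol; normalising gives Co 1.000, N 1.994, O 5.988
≈ 1:2:6 → CoN2O6

CoN2O6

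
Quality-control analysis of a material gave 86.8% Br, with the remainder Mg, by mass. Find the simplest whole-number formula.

Br2Mg

Assume 100 g: 86.8 g Br, 13.2 g Mg.
Br: 86.8 g ÷ 79.90 g/mol = 1.086 mol
Mg: 13.2 g ÷ 24.31 g/mol = 0.543 mol
Smallest is Mg at 0.543 mol; normalising gives Br 2.001, Mg 1.000
Ratio ≈ 2:1, so the empirical formula is Br2Mg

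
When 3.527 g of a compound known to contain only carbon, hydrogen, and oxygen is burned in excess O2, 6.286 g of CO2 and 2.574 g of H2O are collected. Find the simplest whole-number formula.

mol C = 6.286 / 44.01 = 0.1428; mass C = 0.1428 × 12.01 = 1.715 g
mol H = 2 × (2.574 / 18.02) = 0.2857; mass H = 0.2857 × 1.008 = 0.2880 g
mass O = 3.527 − (2.003) = 1.524 g → mol O = 0.09523
Smallest is O at 0.09523 mol; normalising gives C 1.500, H 3.000, O 1.000
Multiply by 2: C 3.00, H 6.00, O 2.00 → C3H6O2

C3H6O2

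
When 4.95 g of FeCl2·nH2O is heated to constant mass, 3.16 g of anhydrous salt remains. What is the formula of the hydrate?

Mass of water lost = 4.95 − 3.16 = 1.79 g → 1.79 / 18.02 = 0.09933 mol H2O
Molar mass of FeCl2 = 126.75 g/mol → mol FeCl2 = 3.16 / 126.75 = 0.02493
n = 0.09933 / 0.02493 = 3.98 ≈ 4 → FeCl2·4H2O

FeCl2·4H2O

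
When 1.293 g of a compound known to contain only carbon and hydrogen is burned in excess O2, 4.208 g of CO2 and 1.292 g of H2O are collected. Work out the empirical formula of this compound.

C2H3

mol C = 4.208 / 44.01 = 0.09561; mass C = 0.09561 × 12.01 = 1.148 g
mol H = 2 × (1.292 / 18.02) = 0.1434; mass H = 0.1434 × 1.008 = 0.1445 g
Ratios (÷ 0.09561): C 1.000, H 1.500
×2: C 2.00, H 3.00 → C2H3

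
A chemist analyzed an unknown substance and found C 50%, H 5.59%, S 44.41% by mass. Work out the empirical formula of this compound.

Assume 100 g: 50 g C, 5.59 g H, 44.41 g S.
Moles — C: 50 / 12.01 = 4.163 mol; H: 5.59 / 1.008 = 5.546 mol; S: 44.41 / 32.07 = 1.385 mol
Divide by the smallest (1.385 mol S): C 3.006, H 4.005, S 1.000
≈ 3:4:1 → C3H4S

C3H4S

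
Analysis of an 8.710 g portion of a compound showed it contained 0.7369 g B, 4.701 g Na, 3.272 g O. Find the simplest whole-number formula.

n(B) = 0.7369/10.81 = 0.06817, n(Na) = 4.701/22.99 = 0.2045, n(O) = 3.272/16.00 = 0.2045
Smallest is B at 0.06817 mol; normalising gives B 1.000, Na 3.000, O 3.000
≈ 1:3:3 → BNa3O3

BNa3O3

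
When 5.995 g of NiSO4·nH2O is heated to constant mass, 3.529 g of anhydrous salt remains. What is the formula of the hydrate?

Mass of water lost = 5.995 − 3.529 = 2.466 g → 2.466 / 18.02 = 0.1368 mol H2O
Molar mass of NiSO4 = 154.76 g/mol → mol NiSO4 = 3.529 / 154.76 = 0.0228
n = 0.1368 / 0.0228 = 6.00 ≈ 6 → NiSO4·6H2O

NiSO4·6H2O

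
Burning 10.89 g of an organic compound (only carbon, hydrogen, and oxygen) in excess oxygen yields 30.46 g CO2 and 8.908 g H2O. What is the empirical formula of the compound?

C7H10O

mol C = 30.46 / 44.01 = 0.6921; mass C = 0.6921 × 12.01 = 8.312 g
mol H = 2 × (8.908 / 18.02) = 0.9887; mass H = 0.9887 × 1.008 = 0.9966 g
mass O = 10.89 − (9.309) = 1.581 g → mol O = 0.09882
Divide by the smallest (0.09882 mol O): C 7.004, H 10.005, O 1.000
→ C7H10O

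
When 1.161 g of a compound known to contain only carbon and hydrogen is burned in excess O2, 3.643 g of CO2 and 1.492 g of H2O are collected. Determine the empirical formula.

mol C = 3.643 / 44.01 = 0.08278; mass C = 0.08278 × 12.01 = 0.9941 g
mol H = 2 × (1.492 / 18.02) = 0.1656; mass H = 0.1656 × 1.008 = 0.1669 g
Smallest is C at 0.08278 mol; normalising gives C 1.000, H 2.000
Ratio ≈ 1:2, so the empirical formula is CH2

CH2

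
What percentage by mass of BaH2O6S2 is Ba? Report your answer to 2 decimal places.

45.86%

Molar mass = 1(137.33) + 2(1.008) + 6(16.00) + 2(32.07) = 299.486 g/mol
Mass of Ba per mole = 1 × 137.33 = 137.330 g
% Ba = 137.330 / 299.486 × 100 = 45.86%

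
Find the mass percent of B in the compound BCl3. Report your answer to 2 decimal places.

9.23%

Molar mass = 1(10.81) + 3(35.45) = 117.160 g/mol
Mass of B per mole = 1 × 10.81 = 10.810 g
% B = 10.810 / 117.160 × 100 = 9.23%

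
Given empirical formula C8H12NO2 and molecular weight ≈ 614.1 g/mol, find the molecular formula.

Empirical-formula mass = 154.19 g/mol
n = 614.1 / 154.19 = 3.98 ≈ 4
Molecular formula = (C8H12NO2)4 = C32H48N4O8

C32H48N4O8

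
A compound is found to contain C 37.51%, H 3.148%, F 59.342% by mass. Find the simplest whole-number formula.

Assume 100 g: 37.51 g C, 3.148 g H, 59.342 g F.
C: 37.51 g ÷ 12.01 g/mol = 3.123 mol
H: 3.148 g ÷ 1.008 g/mol = 3.123 mol
F: 59.342 g ÷ 19.00 g/mol = 3.123 mol
Ratios (÷ 3.123): C 1.000, H 1.000, F 1.000
Ratio ≈ 1:1:1, so the empirical formula is CHF

CHF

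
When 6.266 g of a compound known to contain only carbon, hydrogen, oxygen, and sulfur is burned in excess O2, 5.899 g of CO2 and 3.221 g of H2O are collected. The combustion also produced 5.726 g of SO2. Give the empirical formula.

C3H8O2S2

mol C = 5.899 / 44.01 = 0.1340; mass C = 0.1340 × 12.01 = 1.610 g
mol H = 2 × (3.221 / 18.02) = 0.3575; mass H = 0.3575 × 1.008 = 0.3604 g
mol S = 5.726 / 64.07 = 0.08937; mass S = 2.866 g
mass O = 6.266 − (4.836) = 1.430 g → mol O = 0.08936
Ratios (÷ 0.08936): C 1.500, H 4.001, O 1.000, S 1.000
Multiply by 2: C 3.00, H 8.00, O 2.00, S 2.00 → C3H8O2S2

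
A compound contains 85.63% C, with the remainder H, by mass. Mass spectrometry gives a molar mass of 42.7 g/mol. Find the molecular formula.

C3H6

Assume 100 g: 85.63 g C, 14.37 g H.
n(C) = 85.63/12.01 = 7.13, n(H) = 14.37/1.008 = 14.26
Divide by the smallest (7.13 mol C): C 1.000, H 1.999
≈ 1:2 → CH2
Empirical-formula mass = 14.03 g/mol
n = 42.7 / 14.03 = 3.04 ≈ 3
Molecular formula = (CH2)×3 = C3H6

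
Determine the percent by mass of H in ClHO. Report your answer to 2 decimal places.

Molar mass = 1(35.45) + 1(1.008) + 1(16.00) = 52.458 g/mol
Mass of H per mole = 1 × 1.008 = 1.008 g
% H = 1.008 / 52.458 × 100 = 1.92%

1.92%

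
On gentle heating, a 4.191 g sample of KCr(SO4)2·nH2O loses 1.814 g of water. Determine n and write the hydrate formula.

KCr(SO4)2·12H2O

Mass of anhydrous KCr(SO4)2 = 4.191 − 1.814 = 2.377 g
mol H2O = 1.814 / 18.02 = 0.1007
Molar mass of KCr(SO4)2 = 283.24 g/mol → mol KCr(SO4)2 = 2.377 / 283.24 = 0.008392
n = 0.1007 / 0.008392 = 12.00 ≈ 12 → KCr(SO4)2·12H2O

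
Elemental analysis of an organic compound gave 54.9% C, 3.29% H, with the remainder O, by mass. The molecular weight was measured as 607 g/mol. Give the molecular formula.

Assume 100 g: 54.9 g C, 3.29 g H, 41.81 g O.
n(C) = 54.9/12.01 = 4.571, n(H) = 3.29/1.008 = 3.264, n(O) = 41.81/16.00 = 2.613
Smallest is O at 2.613 mol; normalising gives C 1.749, H 1.249, O 1.000
Multiply by 4: C 7.00, H 5.00, O 4.00 → C7H5O4
Empirical-formula mass = 153.11 g/mol
n = 607 / 153.11 = 3.96 ≈ 4
Molecular formula = (C7H5O4)×4 = C28H20O16

C28H20O16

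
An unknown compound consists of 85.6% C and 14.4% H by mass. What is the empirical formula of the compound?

Assume 100 g: 85.6 g C, 14.4 g H.
Moles — C: 85.6 / 12.01 = 7.127 mol; H: 14.4 / 1.008 = 14.29 mol
Ratios (÷ 7.127): C 1.000, H 2.004
≈ 1:2 → CH2

CH2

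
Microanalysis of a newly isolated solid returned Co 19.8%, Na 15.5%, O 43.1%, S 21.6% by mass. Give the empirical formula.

CoNa2O8S2

Assume 100 g: 19.8 g Co, 15.5 g Na, 43.1 g O, 21.6 g S.
Moles — Co: 19.8 / 58.93 = 0.336 mol; Na: 15.5 / 22.99 = 0.6742 mol; O: 43.1 / 16.00 = 2.694 mol; S: 21.6 / 32.07 = 0.6735 mol
Smallest is Co at 0.336 mol; normalising gives Co 1.000, Na 2.007, O 8.017, S 2.005
→ CoNa2O8S2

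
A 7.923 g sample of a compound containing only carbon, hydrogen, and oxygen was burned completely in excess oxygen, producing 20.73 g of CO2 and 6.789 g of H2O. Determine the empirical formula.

mol C = 20.73 / 44.01 = 0.4710; mass C = 0.4710 × 12.01 = 5.657 g
mol H = 2 × (6.789 / 18.02) = 0.7535; mass H = 0.7535 × 1.008 = 0.7595 g
mass O = 7.923 − (6.417) = 1.506 g → mol O = 0.09415
Divide by the smallest (0.09415 mol O): C 5.003, H 8.003, O 1.000
→ C5H8O

C5H8O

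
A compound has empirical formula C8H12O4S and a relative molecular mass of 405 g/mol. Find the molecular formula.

Empirical-formula mass = 204.25 g/mol
n = 405 / 204.25 = 1.98 ≈ 2
Molecular formula = (C8H12O4S)2 = C16H24O8S2

C16H24O8S2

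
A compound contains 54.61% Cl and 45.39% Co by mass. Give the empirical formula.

Cl2Co

Assume 100 g: 54.61 g Cl, 45.39 g Co.
Cl: 54.61 g ÷ 35.45 g/mol = 1.54 mol
Co: 45.39 g ÷ 58.93 g/mol = 0.7702 mol
Smallest is Co at 0.7702 mol; normalising gives Cl 2.000, Co 1.000
Ratio ≈ 2:1, so the empirical formula is Cl2Co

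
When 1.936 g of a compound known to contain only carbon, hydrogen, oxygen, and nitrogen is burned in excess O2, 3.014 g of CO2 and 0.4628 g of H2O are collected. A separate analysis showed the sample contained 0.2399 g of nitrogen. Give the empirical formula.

mol C = 3.014 / 44.01 = 0.06848; mass C = 0.06848 × 12.01 = 0.8225 g
mol H = 2 × (0.4628 / 18.02) = 0.05137; mass H = 0.05137 × 1.008 = 0.05178 g
mol N = 0.2399 / 14.01 = 0.01712
mass O = 1.936 − (1.114) = 0.8218 g → mol O = 0.05136
Divide by the smallest (0.01712 mol N): C 3.999, H 3.000, N 1.000, O 3.000
→ C4H3NO3

C4H3NO3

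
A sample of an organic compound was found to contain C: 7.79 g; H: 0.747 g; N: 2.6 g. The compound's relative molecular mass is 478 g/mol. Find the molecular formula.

C28H32N8

n(C) = 7.79/12.01 = 0.6486, n(H) = 0.747/1.008 = 0.7411, n(N) = 2.6/14.01 = 0.1856
Ratios (÷ 0.1856): C 3.495, H 3.993, N 1.000
×2: C 6.99, H 7.99, N 2.00 → C7H8N2
Empirical-formula mass = 120.15 g/mol
n = 478 / 120.15 = 3.98 ≈ 4
Molecular formula = (C7H8N2)×4 = C28H32N8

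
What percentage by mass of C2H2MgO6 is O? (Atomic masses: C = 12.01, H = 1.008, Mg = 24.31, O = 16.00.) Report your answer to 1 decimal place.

Molar mass = 2(12.01) + 2(1.008) + 1(24.31) + 6(16.00) = 146.346 g/mol
Mass of O per mole = 6 × 16.00 = 96.000 g
% O = 96.000 / 146.346 × 100 = 65.6%

65.6%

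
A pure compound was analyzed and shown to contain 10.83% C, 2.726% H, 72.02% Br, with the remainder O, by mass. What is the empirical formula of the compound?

Assume 100 g: 10.83 g C, 2.726 g H, 72.02 g Br, 14.424 g O.
n(C) = 10.83/12.01 = 0.9017, n(H) = 2.726/1.008 = 2.704, n(Br) = 72.02/79.90 = 0.9014, n(O) = 14.424/16.00 = 0.9015
Ratios (÷ 0.9014): C 1.000, H 3.000, Br 1.000, O 1.000
≈ 1:3:1:1 → CH3BrO

CH3BrO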